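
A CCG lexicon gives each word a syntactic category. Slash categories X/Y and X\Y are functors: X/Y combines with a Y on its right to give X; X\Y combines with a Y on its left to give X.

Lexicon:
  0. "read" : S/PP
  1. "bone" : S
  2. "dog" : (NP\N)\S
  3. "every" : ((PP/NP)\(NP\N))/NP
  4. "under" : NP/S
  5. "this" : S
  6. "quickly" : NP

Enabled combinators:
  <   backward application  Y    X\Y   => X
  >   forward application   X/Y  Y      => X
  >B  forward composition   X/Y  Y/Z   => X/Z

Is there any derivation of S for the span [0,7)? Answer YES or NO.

[0,7] S   >
  [0,1] "read" : S/PP
  [1,7] PP   >
    [1,6] PP/NP   <
      [1,3] NP\N   <
        [1,2] "bone" : S
        [2,3] "dog" : (NP\N)\S
      [3,6] (PP/NP)\(NP\N)   >
        [3,4] "every" : ((PP/NP)\(NP\N))/NP
        [4,6] NP   >
          [4,5] "under" : NP/S
          [5,6] "this" : S
    [6,7] "quickly" : NP

YES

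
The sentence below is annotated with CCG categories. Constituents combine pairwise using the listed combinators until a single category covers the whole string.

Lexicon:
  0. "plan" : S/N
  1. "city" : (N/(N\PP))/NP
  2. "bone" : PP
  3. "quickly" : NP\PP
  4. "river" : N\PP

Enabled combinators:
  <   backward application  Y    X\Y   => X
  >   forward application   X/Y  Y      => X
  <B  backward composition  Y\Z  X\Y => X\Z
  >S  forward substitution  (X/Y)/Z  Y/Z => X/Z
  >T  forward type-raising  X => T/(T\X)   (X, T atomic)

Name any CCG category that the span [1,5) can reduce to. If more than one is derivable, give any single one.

N

[0,5] S   >
  [0,1] "plan" : S/N
  [1,5] N   >
    [1,4] N/(N\PP)   >
      [1,2] "city" : (N/(N\PP))/NP
      [2,4] NP   >
        [2,3] NP/(NP\PP)   >T
          [2,3] "bone" : PP
        [3,4] "quickly" : NP\PP
    [4,5] "river" : N\PP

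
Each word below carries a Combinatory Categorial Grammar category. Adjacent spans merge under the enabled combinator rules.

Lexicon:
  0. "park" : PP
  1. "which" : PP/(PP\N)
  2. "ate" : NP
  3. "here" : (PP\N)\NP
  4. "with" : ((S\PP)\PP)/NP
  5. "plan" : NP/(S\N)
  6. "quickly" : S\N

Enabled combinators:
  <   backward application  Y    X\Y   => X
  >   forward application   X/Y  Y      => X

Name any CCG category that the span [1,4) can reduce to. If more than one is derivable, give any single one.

PP

[0,7] S   <
  [0,1] "park" : PP
  [1,7] S\PP   <
    [1,4] PP   >
      [1,2] "which" : PP/(PP\N)
      [2,4] PP\N   <
        [2,3] "ate" : NP
        [3,4] "here" : (PP\N)\NP
    [4,7] (S\PP)\PP   >
      [4,5] "with" : ((S\PP)\PP)/NP
      [5,7] NP   >
        [5,6] "plan" : NP/(S\N)
        [6,7] "quickly" : S\N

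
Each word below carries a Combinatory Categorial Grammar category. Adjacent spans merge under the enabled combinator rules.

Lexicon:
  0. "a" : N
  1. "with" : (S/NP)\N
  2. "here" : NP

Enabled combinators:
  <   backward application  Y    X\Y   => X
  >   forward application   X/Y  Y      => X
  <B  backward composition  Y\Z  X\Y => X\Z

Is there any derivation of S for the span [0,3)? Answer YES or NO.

YES

[0,3] S   >
  [0,2] S/NP   <
    [0,1] "a" : N
    [1,2] "with" : (S/NP)\N
  [2,3] "here" : NP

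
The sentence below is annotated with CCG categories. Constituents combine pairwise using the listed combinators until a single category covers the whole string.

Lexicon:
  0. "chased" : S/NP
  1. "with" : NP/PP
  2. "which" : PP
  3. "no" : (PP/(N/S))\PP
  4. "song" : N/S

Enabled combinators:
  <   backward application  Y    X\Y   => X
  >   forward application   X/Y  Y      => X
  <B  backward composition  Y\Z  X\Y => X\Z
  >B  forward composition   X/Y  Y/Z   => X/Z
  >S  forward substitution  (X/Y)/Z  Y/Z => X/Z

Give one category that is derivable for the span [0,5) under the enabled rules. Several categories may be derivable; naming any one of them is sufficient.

S

[0,5] S   >
  [0,2] S/PP   >B
    [0,1] "chased" : S/NP
    [1,2] "with" : NP/PP
  [2,5] PP   >
    [2,4] PP/(N/S)   <
      [2,3] "which" : PP
      [3,4] "no" : (PP/(N/S))\PP
    [4,5] "song" : N/S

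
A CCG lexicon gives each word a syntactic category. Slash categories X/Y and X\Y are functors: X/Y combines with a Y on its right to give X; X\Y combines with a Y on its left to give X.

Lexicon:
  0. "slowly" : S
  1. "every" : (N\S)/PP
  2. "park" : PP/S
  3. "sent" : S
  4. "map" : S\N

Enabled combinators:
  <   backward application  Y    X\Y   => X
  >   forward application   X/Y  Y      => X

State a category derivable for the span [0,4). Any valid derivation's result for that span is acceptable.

N

[0,5] S   <
  [0,4] N   <
    [0,1] "slowly" : S
    [1,4] N\S   >
      [1,2] "every" : (N\S)/PP
      [2,4] PP   >
        [2,3] "park" : PP/S
        [3,4] "sent" : S
  [4,5] "map" : S\N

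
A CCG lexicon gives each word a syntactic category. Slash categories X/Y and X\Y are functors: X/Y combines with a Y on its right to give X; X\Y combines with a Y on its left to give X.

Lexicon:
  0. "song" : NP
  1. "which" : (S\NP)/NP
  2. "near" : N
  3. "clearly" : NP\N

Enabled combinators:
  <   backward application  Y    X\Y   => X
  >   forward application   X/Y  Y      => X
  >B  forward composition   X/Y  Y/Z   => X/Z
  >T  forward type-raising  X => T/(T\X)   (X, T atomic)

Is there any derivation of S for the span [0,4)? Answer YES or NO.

YES

[0,4] S   <
  [0,1] "song" : NP
  [1,4] S\NP   >
    [1,2] "which" : (S\NP)/NP
    [2,4] NP   >
      [2,3] NP/(NP\N)   >T
        [2,3] "near" : N
      [3,4] "clearly" : NP\N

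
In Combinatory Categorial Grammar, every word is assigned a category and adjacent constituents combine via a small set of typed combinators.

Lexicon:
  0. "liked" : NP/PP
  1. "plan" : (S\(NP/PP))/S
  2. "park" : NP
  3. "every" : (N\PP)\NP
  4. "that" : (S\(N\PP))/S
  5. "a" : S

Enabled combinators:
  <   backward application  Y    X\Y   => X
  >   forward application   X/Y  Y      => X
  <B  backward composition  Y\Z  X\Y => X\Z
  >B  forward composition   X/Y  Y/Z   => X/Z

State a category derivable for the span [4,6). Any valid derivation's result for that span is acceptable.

S\(N\PP)

[0,6] S   <
  [0,1] "liked" : NP/PP
  [1,6] S\(NP/PP)   >
    [1,2] "plan" : (S\(NP/PP))/S
    [2,6] S   <
      [2,4] N\PP   <
        [2,3] "park" : NP
        [3,4] "every" : (N\PP)\NP
      [4,6] S\(N\PP)   >
        [4,5] "that" : (S\(N\PP))/S
        [5,6] "a" : S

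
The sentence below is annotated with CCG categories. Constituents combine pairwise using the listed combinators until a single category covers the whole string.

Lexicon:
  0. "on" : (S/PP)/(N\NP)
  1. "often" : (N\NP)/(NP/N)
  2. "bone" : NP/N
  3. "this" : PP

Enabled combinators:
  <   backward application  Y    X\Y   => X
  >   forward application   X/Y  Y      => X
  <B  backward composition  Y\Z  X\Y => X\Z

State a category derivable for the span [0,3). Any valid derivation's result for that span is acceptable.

S/PP

[0,4] S   >
  [0,3] S/PP   >
    [0,1] "on" : (S/PP)/(N\NP)
    [1,3] N\NP   >
      [1,2] "often" : (N\NP)/(NP/N)
      [2,3] "bone" : NP/N
  [3,4] "this" : PP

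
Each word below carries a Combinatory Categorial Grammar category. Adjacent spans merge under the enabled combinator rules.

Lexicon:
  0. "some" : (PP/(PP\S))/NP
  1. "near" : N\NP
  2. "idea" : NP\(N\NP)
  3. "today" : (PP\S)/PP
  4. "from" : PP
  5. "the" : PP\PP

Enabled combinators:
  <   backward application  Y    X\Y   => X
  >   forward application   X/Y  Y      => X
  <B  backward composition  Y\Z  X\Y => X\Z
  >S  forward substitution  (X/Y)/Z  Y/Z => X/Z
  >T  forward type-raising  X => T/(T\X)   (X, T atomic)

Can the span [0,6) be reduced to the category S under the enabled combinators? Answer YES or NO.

(PP/(PP\S))/NP N\NP NP\(N\NP) (PP\S)/PP PP PP\PP
CKY chart[0,6] = {N/(N\PP), NP/(NP\PP), PP, PP/(PP\PP), S/(S\PP)}; S ∉ chart

NO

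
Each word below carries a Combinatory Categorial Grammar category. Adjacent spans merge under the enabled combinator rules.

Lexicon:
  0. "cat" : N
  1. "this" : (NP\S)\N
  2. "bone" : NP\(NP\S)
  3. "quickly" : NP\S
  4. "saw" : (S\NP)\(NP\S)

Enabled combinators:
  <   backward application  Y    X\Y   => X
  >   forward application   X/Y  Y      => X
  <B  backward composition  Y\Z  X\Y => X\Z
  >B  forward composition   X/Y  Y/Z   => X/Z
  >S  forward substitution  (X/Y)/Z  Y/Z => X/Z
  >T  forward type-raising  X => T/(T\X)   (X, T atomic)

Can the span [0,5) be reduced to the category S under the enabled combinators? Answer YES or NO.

[0,5] S   <
  [0,1] "cat" : N
  [1,5] S\N   <B
    [1,3] NP\N   <B
      [1,2] "this" : (NP\S)\N
      [2,3] "bone" : NP\(NP\S)
    [3,5] S\NP   <
      [3,4] "quickly" : NP\S
      [4,5] "saw" : (S\NP)\(NP\S)

YES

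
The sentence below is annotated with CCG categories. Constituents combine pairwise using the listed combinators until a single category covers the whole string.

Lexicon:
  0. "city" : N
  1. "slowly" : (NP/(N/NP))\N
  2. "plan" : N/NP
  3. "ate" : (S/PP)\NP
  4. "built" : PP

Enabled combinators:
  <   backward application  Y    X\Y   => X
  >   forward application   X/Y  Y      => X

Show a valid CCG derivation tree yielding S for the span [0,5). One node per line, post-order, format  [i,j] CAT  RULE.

[0,1] N  lex  "city"
[1,2] (NP/(N/NP))\N  lex  "slowly"
[0,2] NP/(N/NP)  <  k=1
[2,3] N/NP  lex  "plan"
[0,3] NP  >  k=2
[3,4] (S/PP)\NP  lex  "ate"
[0,4] S/PP  <  k=3
[4,5] PP  lex  "built"
[0,5] S  >  k=4

[0,5] S   >
  [0,4] S/PP   <
    [0,3] NP   >
      [0,2] NP/(N/NP)   <
        [0,1] "city" : N
        [1,2] "slowly" : (NP/(N/NP))\N
      [2,3] "plan" : N/NP
    [3,4] "ate" : (S/PP)\NP
  [4,5] "built" : PP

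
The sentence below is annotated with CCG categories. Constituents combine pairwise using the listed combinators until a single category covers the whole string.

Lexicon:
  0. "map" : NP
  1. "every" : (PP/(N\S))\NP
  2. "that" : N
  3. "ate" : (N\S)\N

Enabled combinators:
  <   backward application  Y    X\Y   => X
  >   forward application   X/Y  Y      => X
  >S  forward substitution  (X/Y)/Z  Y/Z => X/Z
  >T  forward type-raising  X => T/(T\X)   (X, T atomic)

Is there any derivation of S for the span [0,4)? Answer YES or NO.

NP (PP/(N\S))\NP N (N\S)\N
CKY chart[0,4] = {N/(N\PP), NP/(NP\PP), PP, PP/(PP\PP), S/(S\PP)}; S ∉ chart

NO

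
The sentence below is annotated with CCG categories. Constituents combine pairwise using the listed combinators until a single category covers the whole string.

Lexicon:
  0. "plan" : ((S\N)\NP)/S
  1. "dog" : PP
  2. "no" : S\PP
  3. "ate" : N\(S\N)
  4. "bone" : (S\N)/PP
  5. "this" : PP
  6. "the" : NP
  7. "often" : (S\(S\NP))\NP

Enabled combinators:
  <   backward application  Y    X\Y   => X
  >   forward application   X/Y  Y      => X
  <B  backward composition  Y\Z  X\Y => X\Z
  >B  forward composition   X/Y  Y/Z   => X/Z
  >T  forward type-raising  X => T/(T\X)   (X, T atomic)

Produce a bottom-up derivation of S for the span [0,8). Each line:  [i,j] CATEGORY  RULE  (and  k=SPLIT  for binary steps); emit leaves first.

[0,1] ((S\N)\NP)/S  lex  "plan"
[1,2] PP  lex  "dog"
[2,3] S\PP  lex  "no"
[1,3] S  <  k=2
[0,3] (S\N)\NP  >  k=1
[3,4] N\(S\N)  lex  "ate"
[0,4] N\NP  <B  k=3
[4,5] (S\N)/PP  lex  "bone"
[5,6] PP  lex  "this"
[4,6] S\N  >  k=5
[0,6] S\NP  <B  k=4
[6,7] NP  lex  "the"
[7,8] (S\(S\NP))\NP  lex  "often"
[6,8] S\(S\NP)  <  k=7
[0,8] S  <  k=6

[0,8] S   <
  [0,6] S\NP   <B
    [0,4] N\NP   <B
      [0,3] (S\N)\NP   >
        [0,1] "plan" : ((S\N)\NP)/S
        [1,3] S   <
          [1,2] "dog" : PP
          [2,3] "no" : S\PP
      [3,4] "ate" : N\(S\N)
    [4,6] S\N   >
      [4,5] "bone" : (S\N)/PP
      [5,6] "this" : PP
  [6,8] S\(S\NP)   <
    [6,7] "the" : NP
    [7,8] "often" : (S\(S\NP))\NP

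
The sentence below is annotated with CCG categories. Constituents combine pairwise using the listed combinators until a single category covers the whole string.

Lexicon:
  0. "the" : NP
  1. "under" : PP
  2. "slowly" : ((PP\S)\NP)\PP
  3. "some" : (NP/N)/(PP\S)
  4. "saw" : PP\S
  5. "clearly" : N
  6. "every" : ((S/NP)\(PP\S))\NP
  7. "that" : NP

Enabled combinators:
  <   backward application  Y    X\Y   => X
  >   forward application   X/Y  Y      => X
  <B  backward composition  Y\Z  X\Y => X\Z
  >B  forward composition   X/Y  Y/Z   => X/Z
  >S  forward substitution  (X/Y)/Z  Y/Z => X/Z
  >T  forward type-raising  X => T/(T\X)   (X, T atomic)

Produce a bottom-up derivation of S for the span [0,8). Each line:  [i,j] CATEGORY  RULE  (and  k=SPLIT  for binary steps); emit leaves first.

[0,8] S   >
  [0,7] S/NP   <
    [0,3] PP\S   <
      [0,1] "the" : NP
      [1,3] (PP\S)\NP   <
        [1,2] "under" : PP
        [2,3] "slowly" : ((PP\S)\NP)\PP
    [3,7] (S/NP)\(PP\S)   <
      [3,6] NP   >
        [3,5] NP/N   >
          [3,4] "some" : (NP/N)/(PP\S)
          [4,5] "saw" : PP\S
        [5,6] "clearly" : N
      [6,7] "every" : ((S/NP)\(PP\S))\NP
  [7,8] "that" : NP

[0,1] NP  lex  "the"
[1,2] PP  lex  "under"
[2,3] ((PP\S)\NP)\PP  lex  "slowly"
[1,3] (PP\S)\NP  <  k=2
[0,3] PP\S  <  k=1
[3,4] (NP/N)/(PP\S)  lex  "some"
[4,5] PP\S  lex  "saw"
[3,5] NP/N  >  k=4
[5,6] N  lex  "clearly"
[3,6] NP  >  k=5
[6,7] ((S/NP)\(PP\S))\NP  lex  "every"
[3,7] (S/NP)\(PP\S)  <  k=6
[0,7] S/NP  <  k=3
[7,8] NP  lex  "that"
[0,8] S  >  k=7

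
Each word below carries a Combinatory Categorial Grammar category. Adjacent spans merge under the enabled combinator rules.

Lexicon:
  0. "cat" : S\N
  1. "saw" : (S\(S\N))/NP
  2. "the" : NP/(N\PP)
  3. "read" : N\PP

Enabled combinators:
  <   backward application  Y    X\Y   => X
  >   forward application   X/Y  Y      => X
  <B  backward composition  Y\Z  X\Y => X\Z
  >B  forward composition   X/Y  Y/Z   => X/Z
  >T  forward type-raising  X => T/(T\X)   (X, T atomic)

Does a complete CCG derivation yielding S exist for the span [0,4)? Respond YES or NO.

YES

[0,4] S   <
  [0,1] "cat" : S\N
  [1,4] S\(S\N)   >
    [1,2] "saw" : (S\(S\N))/NP
    [2,4] NP   >
      [2,3] "the" : NP/(N\PP)
      [3,4] "read" : N\PP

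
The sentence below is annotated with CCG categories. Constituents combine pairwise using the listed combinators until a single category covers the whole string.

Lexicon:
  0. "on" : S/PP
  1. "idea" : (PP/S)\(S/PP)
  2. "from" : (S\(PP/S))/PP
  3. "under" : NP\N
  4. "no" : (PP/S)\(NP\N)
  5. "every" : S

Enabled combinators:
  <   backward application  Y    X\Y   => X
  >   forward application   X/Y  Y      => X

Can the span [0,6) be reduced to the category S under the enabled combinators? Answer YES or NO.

[0,6] S   <
  [0,2] PP/S   <
    [0,1] "on" : S/PP
    [1,2] "idea" : (PP/S)\(S/PP)
  [2,6] S\(PP/S)   >
    [2,3] "from" : (S\(PP/S))/PP
    [3,6] PP   >
      [3,5] PP/S   <
        [3,4] "under" : NP\N
        [4,5] "no" : (PP/S)\(NP\N)
      [5,6] "every" : S

YES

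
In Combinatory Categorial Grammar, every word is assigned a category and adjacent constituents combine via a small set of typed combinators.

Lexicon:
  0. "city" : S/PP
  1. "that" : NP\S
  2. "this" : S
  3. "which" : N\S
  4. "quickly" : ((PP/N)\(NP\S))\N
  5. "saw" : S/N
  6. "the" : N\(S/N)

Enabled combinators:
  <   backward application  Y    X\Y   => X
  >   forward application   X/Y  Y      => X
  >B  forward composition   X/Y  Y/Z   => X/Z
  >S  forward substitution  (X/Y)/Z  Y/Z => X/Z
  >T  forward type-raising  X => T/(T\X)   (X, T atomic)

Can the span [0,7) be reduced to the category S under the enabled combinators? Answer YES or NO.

YES

[0,7] S   >
  [0,1] "city" : S/PP
  [1,7] PP   >
    [1,5] PP/N   <
      [1,2] "that" : NP\S
      [2,5] (PP/N)\(NP\S)   <
        [2,4] N   >
          [2,3] N/(N\S)   >T
            [2,3] "this" : S
          [3,4] "which" : N\S
        [4,5] "quickly" : ((PP/N)\(NP\S))\N
    [5,7] N   <
      [5,6] "saw" : S/N
      [6,7] "the" : N\(S/N)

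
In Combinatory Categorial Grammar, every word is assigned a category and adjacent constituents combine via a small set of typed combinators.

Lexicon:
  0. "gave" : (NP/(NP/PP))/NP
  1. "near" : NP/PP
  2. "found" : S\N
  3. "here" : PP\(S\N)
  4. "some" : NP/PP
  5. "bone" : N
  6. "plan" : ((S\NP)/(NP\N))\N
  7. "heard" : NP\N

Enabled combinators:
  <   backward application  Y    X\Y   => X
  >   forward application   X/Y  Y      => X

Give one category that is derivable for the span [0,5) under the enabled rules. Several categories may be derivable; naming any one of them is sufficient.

NP

[0,8] S   <
  [0,5] NP   >
    [0,4] NP/(NP/PP)   >
      [0,1] "gave" : (NP/(NP/PP))/NP
      [1,4] NP   >
        [1,2] "near" : NP/PP
        [2,4] PP   <
          [2,3] "found" : S\N
          [3,4] "here" : PP\(S\N)
    [4,5] "some" : NP/PP
  [5,8] S\NP   >
    [5,7] (S\NP)/(NP\N)   <
      [5,6] "bone" : N
      [6,7] "plan" : ((S\NP)/(NP\N))\N
    [7,8] "heard" : NP\N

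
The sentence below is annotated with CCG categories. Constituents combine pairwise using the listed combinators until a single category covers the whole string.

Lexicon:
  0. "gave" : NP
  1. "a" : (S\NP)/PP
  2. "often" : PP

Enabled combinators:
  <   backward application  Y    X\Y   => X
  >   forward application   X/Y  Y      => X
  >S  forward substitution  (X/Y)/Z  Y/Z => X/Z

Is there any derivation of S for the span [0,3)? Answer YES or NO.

[0,3] S   <
  [0,1] "gave" : NP
  [1,3] S\NP   >
    [1,2] "a" : (S\NP)/PP
    [2,3] "often" : PP

YES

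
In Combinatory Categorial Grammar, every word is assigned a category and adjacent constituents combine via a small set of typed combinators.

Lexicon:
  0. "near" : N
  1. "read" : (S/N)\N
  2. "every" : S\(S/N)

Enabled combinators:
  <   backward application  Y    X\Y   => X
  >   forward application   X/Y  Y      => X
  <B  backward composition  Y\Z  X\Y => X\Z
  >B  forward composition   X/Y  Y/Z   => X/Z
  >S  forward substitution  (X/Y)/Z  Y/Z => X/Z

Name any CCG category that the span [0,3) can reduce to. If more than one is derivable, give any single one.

S

[0,3] S   <
  [0,1] "near" : N
  [1,3] S\N   <B
    [1,2] "read" : (S/N)\N
    [2,3] "every" : S\(S/N)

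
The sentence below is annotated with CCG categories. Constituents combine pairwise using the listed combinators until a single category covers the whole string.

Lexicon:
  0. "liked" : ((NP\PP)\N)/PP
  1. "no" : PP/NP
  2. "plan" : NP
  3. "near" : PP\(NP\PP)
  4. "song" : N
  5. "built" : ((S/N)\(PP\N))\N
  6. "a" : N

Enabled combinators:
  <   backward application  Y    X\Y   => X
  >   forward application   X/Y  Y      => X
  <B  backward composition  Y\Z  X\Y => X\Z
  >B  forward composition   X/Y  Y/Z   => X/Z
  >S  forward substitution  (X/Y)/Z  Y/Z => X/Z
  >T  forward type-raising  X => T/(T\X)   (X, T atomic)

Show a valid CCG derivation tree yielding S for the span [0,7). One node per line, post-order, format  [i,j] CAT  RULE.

[0,7] S   >
  [0,6] S/N   <
    [0,4] PP\N   <B
      [0,3] (NP\PP)\N   >
        [0,1] "liked" : ((NP\PP)\N)/PP
        [1,3] PP   >
          [1,2] "no" : PP/NP
          [2,3] "plan" : NP
      [3,4] "near" : PP\(NP\PP)
    [4,6] (S/N)\(PP\N)   <
      [4,5] "song" : N
      [5,6] "built" : ((S/N)\(PP\N))\N
  [6,7] "a" : N

[0,1] ((NP\PP)\N)/PP  lex  "liked"
[1,2] PP/NP  lex  "no"
[2,3] NP  lex  "plan"
[1,3] PP  >  k=2
[0,3] (NP\PP)\N  >  k=1
[3,4] PP\(NP\PP)  lex  "near"
[0,4] PP\N  <B  k=3
[4,5] N  lex  "song"
[5,6] ((S/N)\(PP\N))\N  lex  "built"
[4,6] (S/N)\(PP\N)  <  k=5
[0,6] S/N  <  k=4
[6,7] N  lex  "a"
[0,7] S  >  k=6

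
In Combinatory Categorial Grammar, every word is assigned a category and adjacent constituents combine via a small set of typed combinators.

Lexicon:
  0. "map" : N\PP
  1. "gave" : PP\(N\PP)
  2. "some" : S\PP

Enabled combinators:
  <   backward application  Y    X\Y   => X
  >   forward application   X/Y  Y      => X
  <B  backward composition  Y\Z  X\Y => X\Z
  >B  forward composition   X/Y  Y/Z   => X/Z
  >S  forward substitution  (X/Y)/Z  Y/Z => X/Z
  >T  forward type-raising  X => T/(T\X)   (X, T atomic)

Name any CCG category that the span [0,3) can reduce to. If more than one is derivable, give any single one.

[0,3] S   <
  [0,2] PP   <
    [0,1] "map" : N\PP
    [1,2] "gave" : PP\(N\PP)
  [2,3] "some" : S\PP

S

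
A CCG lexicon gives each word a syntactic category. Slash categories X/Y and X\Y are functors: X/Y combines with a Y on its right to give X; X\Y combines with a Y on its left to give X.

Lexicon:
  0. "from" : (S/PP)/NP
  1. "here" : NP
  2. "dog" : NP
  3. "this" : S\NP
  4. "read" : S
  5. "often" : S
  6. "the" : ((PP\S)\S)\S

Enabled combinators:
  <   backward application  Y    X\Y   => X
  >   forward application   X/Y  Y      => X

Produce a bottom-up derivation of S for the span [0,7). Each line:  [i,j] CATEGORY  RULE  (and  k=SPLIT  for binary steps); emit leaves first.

[0,1] (S/PP)/NP  lex  "from"
[1,2] NP  lex  "here"
[0,2] S/PP  >  k=1
[2,3] NP  lex  "dog"
[3,4] S\NP  lex  "this"
[2,4] S  <  k=3
[4,5] S  lex  "read"
[5,6] S  lex  "often"
[6,7] ((PP\S)\S)\S  lex  "the"
[5,7] (PP\S)\S  <  k=6
[4,7] PP\S  <  k=5
[2,7] PP  <  k=4
[0,7] S  >  k=2

[0,7] S   >
  [0,2] S/PP   >
    [0,1] "from" : (S/PP)/NP
    [1,2] "here" : NP
  [2,7] PP   <
    [2,4] S   <
      [2,3] "dog" : NP
      [3,4] "this" : S\NP
    [4,7] PP\S   <
      [4,5] "read" : S
      [5,7] (PP\S)\S   <
        [5,6] "often" : S
        [6,7] "the" : ((PP\S)\S)\S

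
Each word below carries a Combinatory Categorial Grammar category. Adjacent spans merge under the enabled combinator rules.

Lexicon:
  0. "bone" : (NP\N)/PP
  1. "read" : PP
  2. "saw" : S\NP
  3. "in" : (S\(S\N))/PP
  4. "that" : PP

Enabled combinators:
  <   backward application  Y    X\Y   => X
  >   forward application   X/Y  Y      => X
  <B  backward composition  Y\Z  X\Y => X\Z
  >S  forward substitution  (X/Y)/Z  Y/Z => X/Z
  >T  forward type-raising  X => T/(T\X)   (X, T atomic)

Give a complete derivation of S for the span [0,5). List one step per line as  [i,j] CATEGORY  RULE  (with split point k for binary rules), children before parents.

[0,1] (NP\N)/PP  lex  "bone"
[1,2] PP  lex  "read"
[0,2] NP\N  >  k=1
[2,3] S\NP  lex  "saw"
[0,3] S\N  <B  k=2
[3,4] (S\(S\N))/PP  lex  "in"
[4,5] PP  lex  "that"
[3,5] S\(S\N)  >  k=4
[0,5] S  <  k=3

[0,5] S   <
  [0,3] S\N   <B
    [0,2] NP\N   >
      [0,1] "bone" : (NP\N)/PP
      [1,2] "read" : PP
    [2,3] "saw" : S\NP
  [3,5] S\(S\N)   >
    [3,4] "in" : (S\(S\N))/PP
    [4,5] "that" : PP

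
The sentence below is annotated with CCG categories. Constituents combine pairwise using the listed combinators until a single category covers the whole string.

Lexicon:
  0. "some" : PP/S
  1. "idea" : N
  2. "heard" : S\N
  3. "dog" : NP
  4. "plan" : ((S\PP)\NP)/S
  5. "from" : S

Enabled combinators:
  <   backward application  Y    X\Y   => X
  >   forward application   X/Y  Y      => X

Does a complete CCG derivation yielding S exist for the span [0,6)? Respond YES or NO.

YES

[0,6] S   <
  [0,3] PP   >
    [0,1] "some" : PP/S
    [1,3] S   <
      [1,2] "idea" : N
      [2,3] "heard" : S\N
  [3,6] S\PP   <
    [3,4] "dog" : NP
    [4,6] (S\PP)\NP   >
      [4,5] "plan" : ((S\PP)\NP)/S
      [5,6] "from" : S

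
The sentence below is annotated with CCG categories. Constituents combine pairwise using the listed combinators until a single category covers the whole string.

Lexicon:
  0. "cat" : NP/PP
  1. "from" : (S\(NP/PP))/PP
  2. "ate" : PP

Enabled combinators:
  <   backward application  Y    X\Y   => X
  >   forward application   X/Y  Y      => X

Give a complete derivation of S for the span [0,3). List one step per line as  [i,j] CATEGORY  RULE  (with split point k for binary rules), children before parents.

[0,1] NP/PP  lex  "cat"
[1,2] (S\(NP/PP))/PP  lex  "from"
[2,3] PP  lex  "ate"
[1,3] S\(NP/PP)  >  k=2
[0,3] S  <  k=1

[0,3] S   <
  [0,1] "cat" : NP/PP
  [1,3] S\(NP/PP)   >
    [1,2] "from" : (S\(NP/PP))/PP
    [2,3] "ate" : PP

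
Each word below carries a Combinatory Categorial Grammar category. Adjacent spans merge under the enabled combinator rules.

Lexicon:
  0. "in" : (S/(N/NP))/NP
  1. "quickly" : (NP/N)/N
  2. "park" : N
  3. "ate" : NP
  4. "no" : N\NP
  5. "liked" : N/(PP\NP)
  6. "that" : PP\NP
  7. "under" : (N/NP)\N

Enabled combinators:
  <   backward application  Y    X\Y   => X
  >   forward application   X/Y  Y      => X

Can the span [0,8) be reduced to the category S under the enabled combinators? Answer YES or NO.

YES

[0,8] S   >
  [0,5] S/(N/NP)   >
    [0,1] "in" : (S/(N/NP))/NP
    [1,5] NP   >
      [1,3] NP/N   >
        [1,2] "quickly" : (NP/N)/N
        [2,3] "park" : N
      [3,5] N   <
        [3,4] "ate" : NP
        [4,5] "no" : N\NP
  [5,8] N/NP   <
    [5,7] N   >
      [5,6] "liked" : N/(PP\NP)
      [6,7] "that" : PP\NP
    [7,8] "under" : (N/NP)\N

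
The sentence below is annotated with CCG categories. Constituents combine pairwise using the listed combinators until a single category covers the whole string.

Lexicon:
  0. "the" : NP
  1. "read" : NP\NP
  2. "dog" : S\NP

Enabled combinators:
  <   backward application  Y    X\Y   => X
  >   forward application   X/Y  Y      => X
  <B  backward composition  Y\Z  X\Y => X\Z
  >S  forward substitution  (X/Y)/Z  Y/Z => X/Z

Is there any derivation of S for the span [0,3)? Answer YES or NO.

[0,3] S   <
  [0,1] "the" : NP
  [1,3] S\NP   <B
    [1,2] "read" : NP\NP
    [2,3] "dog" : S\NP

YES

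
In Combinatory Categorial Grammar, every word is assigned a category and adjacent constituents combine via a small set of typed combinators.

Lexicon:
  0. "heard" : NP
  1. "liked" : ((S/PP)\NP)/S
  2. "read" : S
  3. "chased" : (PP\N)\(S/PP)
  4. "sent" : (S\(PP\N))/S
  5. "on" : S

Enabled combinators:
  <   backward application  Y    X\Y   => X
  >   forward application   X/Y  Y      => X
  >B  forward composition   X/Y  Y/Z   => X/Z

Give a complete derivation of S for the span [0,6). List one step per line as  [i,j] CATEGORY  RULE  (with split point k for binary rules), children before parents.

[0,6] S   <
  [0,4] PP\N   <
    [0,3] S/PP   <
      [0,1] "heard" : NP
      [1,3] (S/PP)\NP   >
        [1,2] "liked" : ((S/PP)\NP)/S
        [2,3] "read" : S
    [3,4] "chased" : (PP\N)\(S/PP)
  [4,6] S\(PP\N)   >
    [4,5] "sent" : (S\(PP\N))/S
    [5,6] "on" : S

[0,1] NP  lex  "heard"
[1,2] ((S/PP)\NP)/S  lex  "liked"
[2,3] S  lex  "read"
[1,3] (S/PP)\NP  >  k=2
[0,3] S/PP  <  k=1
[3,4] (PP\N)\(S/PP)  lex  "chased"
[0,4] PP\N  <  k=3
[4,5] (S\(PP\N))/S  lex  "sent"
[5,6] S  lex  "on"
[4,6] S\(PP\N)  >  k=5
[0,6] S  <  k=4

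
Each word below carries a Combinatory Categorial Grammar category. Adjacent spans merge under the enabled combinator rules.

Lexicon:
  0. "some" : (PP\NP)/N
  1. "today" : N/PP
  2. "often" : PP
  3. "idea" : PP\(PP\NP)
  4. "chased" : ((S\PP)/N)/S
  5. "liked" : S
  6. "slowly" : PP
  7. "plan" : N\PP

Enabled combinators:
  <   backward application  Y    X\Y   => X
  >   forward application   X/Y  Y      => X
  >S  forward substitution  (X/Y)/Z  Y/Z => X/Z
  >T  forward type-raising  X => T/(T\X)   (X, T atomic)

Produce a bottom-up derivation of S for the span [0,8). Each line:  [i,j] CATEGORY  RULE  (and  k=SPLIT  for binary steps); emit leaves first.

[0,1] (PP\NP)/N  lex  "some"
[1,2] N/PP  lex  "today"
[2,3] PP  lex  "often"
[1,3] N  >  k=2
[0,3] PP\NP  >  k=1
[3,4] PP\(PP\NP)  lex  "idea"
[0,4] PP  <  k=3
[4,5] ((S\PP)/N)/S  lex  "chased"
[5,6] S  lex  "liked"
[4,6] (S\PP)/N  >  k=5
[6,7] PP  lex  "slowly"
[6,7] N/(N\PP)  >T
[7,8] N\PP  lex  "plan"
[6,8] N  >  k=7
[4,8] S\PP  >  k=6
[0,8] S  <  k=4

[0,8] S   <
  [0,4] PP   <
    [0,3] PP\NP   >
      [0,1] "some" : (PP\NP)/N
      [1,3] N   >
        [1,2] "today" : N/PP
        [2,3] "often" : PP
    [3,4] "idea" : PP\(PP\NP)
  [4,8] S\PP   >
    [4,6] (S\PP)/N   >
      [4,5] "chased" : ((S\PP)/N)/S
      [5,6] "liked" : S
    [6,8] N   >
      [6,7] N/(N\PP)   >T
        [6,7] "slowly" : PP
      [7,8] "plan" : N\PP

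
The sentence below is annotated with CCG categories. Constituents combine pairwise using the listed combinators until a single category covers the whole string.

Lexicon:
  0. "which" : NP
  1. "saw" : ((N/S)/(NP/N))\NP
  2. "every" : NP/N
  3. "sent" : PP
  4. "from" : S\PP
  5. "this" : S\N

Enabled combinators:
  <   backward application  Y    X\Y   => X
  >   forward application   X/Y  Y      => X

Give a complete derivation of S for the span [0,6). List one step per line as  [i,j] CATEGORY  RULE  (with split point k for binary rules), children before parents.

[0,1] NP  lex  "which"
[1,2] ((N/S)/(NP/N))\NP  lex  "saw"
[0,2] (N/S)/(NP/N)  <  k=1
[2,3] NP/N  lex  "every"
[0,3] N/S  >  k=2
[3,4] PP  lex  "sent"
[4,5] S\PP  lex  "from"
[3,5] S  <  k=4
[0,5] N  >  k=3
[5,6] S\N  lex  "this"
[0,6] S  <  k=5

[0,6] S   <
  [0,5] N   >
    [0,3] N/S   >
      [0,2] (N/S)/(NP/N)   <
        [0,1] "which" : NP
        [1,2] "saw" : ((N/S)/(NP/N))\NP
      [2,3] "every" : NP/N
    [3,5] S   <
      [3,4] "sent" : PP
      [4,5] "from" : S\PP
  [5,6] "this" : S\N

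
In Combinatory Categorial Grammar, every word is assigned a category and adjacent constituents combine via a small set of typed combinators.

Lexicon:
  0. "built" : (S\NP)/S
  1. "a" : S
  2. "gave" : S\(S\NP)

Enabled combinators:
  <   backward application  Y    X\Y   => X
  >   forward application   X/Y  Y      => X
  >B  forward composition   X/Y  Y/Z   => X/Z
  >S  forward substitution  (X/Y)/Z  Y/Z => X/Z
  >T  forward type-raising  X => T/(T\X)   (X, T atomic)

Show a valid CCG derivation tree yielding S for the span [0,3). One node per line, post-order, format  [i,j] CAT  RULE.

[0,1] (S\NP)/S  lex  "built"
[1,2] S  lex  "a"
[0,2] S\NP  >  k=1
[2,3] S\(S\NP)  lex  "gave"
[0,3] S  <  k=2

[0,3] S   <
  [0,2] S\NP   >
    [0,1] "built" : (S\NP)/S
    [1,2] "a" : S
  [2,3] "gave" : S\(S\NP)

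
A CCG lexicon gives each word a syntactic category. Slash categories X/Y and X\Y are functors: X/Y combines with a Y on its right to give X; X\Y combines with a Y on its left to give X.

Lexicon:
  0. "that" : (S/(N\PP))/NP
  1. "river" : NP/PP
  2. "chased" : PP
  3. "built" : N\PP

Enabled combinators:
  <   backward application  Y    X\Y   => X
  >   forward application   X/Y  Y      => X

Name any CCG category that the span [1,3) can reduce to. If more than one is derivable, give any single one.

[0,4] S   >
  [0,3] S/(N\PP)   >
    [0,1] "that" : (S/(N\PP))/NP
    [1,3] NP   >
      [1,2] "river" : NP/PP
      [2,3] "chased" : PP
  [3,4] "built" : N\PP

NP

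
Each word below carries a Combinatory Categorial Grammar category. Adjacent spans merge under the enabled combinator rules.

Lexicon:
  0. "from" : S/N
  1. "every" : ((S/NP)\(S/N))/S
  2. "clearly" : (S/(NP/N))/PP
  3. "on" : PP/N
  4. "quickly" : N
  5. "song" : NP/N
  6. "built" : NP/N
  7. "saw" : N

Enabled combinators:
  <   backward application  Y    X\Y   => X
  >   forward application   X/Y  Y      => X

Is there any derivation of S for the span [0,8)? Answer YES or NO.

[0,8] S   >
  [0,6] S/NP   <
    [0,1] "from" : S/N
    [1,6] (S/NP)\(S/N)   >
      [1,2] "every" : ((S/NP)\(S/N))/S
      [2,6] S   >
        [2,5] S/(NP/N)   >
          [2,3] "clearly" : (S/(NP/N))/PP
          [3,5] PP   >
            [3,4] "on" : PP/N
            [4,5] "quickly" : N
        [5,6] "song" : NP/N
  [6,8] NP   >
    [6,7] "built" : NP/N
    [7,8] "saw" : N

YES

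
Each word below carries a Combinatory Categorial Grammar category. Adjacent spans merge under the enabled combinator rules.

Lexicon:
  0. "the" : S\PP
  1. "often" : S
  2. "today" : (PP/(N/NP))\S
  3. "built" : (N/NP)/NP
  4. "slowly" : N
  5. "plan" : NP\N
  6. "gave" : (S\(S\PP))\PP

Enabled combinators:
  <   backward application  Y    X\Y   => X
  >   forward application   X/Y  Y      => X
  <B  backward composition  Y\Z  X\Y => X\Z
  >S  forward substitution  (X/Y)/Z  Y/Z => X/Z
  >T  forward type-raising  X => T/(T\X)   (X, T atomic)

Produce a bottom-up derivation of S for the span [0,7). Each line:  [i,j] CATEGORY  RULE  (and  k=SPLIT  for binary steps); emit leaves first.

[0,7] S   <
  [0,1] "the" : S\PP
  [1,7] S\(S\PP)   <
    [1,6] PP   >
      [1,3] PP/(N/NP)   <
        [1,2] "often" : S
        [2,3] "today" : (PP/(N/NP))\S
      [3,6] N/NP   >
        [3,4] "built" : (N/NP)/NP
        [4,6] NP   <
          [4,5] "slowly" : N
          [5,6] "plan" : NP\N
    [6,7] "gave" : (S\(S\PP))\PP

[0,1] S\PP  lex  "the"
[1,2] S  lex  "often"
[2,3] (PP/(N/NP))\S  lex  "today"
[1,3] PP/(N/NP)  <  k=2
[3,4] (N/NP)/NP  lex  "built"
[4,5] N  lex  "slowly"
[5,6] NP\N  lex  "plan"
[4,6] NP  <  k=5
[3,6] N/NP  >  k=4
[1,6] PP  >  k=3
[6,7] (S\(S\PP))\PP  lex  "gave"
[1,7] S\(S\PP)  <  k=6
[0,7] S  <  k=1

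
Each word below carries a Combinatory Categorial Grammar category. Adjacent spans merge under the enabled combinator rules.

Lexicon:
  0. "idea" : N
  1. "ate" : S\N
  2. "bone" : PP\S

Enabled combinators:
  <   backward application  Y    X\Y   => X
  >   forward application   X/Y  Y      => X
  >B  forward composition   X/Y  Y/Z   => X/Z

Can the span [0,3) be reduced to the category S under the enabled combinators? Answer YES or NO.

N S\N PP\S
CKY chart[0,3] = {PP}; S ∉ chart

NO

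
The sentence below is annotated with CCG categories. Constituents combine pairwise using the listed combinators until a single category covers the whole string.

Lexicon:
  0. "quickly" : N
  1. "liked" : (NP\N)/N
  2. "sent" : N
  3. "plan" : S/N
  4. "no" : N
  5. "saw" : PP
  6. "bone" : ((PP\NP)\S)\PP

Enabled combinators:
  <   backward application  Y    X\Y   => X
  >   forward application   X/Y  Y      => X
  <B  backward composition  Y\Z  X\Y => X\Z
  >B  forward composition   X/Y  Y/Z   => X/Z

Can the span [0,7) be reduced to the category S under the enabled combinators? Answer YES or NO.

NO

N (NP\N)/N N S/N N PP ((PP\NP)\S)\PP
CKY chart[0,7] = {PP}; S ∉ chart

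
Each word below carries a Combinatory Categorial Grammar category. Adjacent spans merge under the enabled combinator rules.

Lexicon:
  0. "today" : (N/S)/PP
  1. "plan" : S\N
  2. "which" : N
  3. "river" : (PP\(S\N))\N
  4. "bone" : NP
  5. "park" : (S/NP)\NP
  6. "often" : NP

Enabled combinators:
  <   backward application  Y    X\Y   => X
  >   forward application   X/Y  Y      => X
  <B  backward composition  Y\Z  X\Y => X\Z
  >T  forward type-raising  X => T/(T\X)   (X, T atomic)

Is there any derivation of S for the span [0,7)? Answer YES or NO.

NO

(N/S)/PP S\N N (PP\(S\N))\N NP (S/NP)\NP NP
CKY chart[0,7] = {N, N/(N\N), NP/(NP\N), PP/(PP\N), S/(S\N)}; S ∉ chart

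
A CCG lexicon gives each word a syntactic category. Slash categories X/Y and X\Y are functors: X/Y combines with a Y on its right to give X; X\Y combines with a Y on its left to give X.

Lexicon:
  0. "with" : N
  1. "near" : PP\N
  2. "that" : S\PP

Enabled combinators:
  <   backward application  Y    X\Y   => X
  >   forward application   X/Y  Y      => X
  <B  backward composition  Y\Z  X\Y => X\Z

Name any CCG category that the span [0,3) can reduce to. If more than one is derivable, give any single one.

S

[0,3] S   <
  [0,1] "with" : N
  [1,3] S\N   <B
    [1,2] "near" : PP\N
    [2,3] "that" : S\PP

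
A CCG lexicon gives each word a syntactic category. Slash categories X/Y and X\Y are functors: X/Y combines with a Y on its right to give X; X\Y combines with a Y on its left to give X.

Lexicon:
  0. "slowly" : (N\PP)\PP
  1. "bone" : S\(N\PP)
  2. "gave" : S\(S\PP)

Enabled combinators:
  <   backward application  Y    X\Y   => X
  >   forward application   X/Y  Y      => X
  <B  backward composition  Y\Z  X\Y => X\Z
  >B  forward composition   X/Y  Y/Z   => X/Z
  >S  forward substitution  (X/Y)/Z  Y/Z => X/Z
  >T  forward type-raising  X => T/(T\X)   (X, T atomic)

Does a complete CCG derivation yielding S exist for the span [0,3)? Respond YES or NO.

[0,3] S   <
  [0,2] S\PP   <B
    [0,1] "slowly" : (N\PP)\PP
    [1,2] "bone" : S\(N\PP)
  [2,3] "gave" : S\(S\PP)

YES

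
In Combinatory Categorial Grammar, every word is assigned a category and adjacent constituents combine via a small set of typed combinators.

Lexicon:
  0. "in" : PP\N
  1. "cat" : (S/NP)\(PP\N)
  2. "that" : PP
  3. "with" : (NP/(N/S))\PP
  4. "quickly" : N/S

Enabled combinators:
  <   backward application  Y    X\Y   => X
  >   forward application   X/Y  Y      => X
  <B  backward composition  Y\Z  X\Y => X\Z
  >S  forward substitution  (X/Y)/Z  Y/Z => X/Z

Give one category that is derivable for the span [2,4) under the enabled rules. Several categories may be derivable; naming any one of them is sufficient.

NP/(N/S)

[0,5] S   >
  [0,2] S/NP   <
    [0,1] "in" : PP\N
    [1,2] "cat" : (S/NP)\(PP\N)
  [2,5] NP   >
    [2,4] NP/(N/S)   <
      [2,3] "that" : PP
      [3,4] "with" : (NP/(N/S))\PP
    [4,5] "quickly" : N/S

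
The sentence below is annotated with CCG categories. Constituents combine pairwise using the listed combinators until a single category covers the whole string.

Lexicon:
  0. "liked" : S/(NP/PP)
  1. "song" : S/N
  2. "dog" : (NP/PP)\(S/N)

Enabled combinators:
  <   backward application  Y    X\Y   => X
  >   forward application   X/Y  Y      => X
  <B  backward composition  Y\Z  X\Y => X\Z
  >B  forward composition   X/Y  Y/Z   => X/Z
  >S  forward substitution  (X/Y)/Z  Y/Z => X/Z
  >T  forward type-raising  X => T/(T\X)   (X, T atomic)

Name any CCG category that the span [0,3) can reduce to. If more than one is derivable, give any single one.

[0,3] S   >
  [0,1] "liked" : S/(NP/PP)
  [1,3] NP/PP   <
    [1,2] "song" : S/N
    [2,3] "dog" : (NP/PP)\(S/N)

S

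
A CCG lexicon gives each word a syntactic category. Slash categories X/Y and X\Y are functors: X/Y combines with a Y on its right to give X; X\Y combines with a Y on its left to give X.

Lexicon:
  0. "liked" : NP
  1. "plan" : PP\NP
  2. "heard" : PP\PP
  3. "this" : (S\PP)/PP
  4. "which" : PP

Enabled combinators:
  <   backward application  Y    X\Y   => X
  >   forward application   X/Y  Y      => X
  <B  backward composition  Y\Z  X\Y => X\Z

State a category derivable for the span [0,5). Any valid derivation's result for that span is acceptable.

S

[0,5] S   <
  [0,3] PP   <
    [0,1] "liked" : NP
    [1,3] PP\NP   <B
      [1,2] "plan" : PP\NP
      [2,3] "heard" : PP\PP
  [3,5] S\PP   >
    [3,4] "this" : (S\PP)/PP
    [4,5] "which" : PP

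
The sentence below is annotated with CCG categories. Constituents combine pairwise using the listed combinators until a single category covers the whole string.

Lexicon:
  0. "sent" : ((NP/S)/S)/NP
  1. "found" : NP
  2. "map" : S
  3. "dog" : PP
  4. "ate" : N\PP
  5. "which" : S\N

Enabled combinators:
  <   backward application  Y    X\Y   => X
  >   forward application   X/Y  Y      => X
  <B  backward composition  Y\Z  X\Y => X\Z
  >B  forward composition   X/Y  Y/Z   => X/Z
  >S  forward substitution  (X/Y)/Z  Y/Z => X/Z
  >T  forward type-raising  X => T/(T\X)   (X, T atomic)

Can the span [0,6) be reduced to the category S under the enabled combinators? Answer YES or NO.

NO

((NP/S)/S)/NP NP S PP N\PP S\N
CKY chart[0,6] = {N/(N\NP), NP, NP/(NP\NP), NP/(S\S), PP/(PP\NP), S/(S\NP)}; S ∉ chart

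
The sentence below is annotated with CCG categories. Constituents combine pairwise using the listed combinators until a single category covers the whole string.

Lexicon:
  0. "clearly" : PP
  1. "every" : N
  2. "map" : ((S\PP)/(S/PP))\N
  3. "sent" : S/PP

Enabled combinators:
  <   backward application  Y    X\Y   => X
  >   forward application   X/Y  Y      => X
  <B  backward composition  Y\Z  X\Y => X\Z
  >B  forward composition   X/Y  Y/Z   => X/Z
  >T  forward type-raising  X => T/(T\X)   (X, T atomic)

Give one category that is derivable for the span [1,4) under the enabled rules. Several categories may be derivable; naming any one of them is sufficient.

S\PP

[0,4] S   <
  [0,1] "clearly" : PP
  [1,4] S\PP   >
    [1,3] (S\PP)/(S/PP)   <
      [1,2] "every" : N
      [2,3] "map" : ((S\PP)/(S/PP))\N
    [3,4] "sent" : S/PP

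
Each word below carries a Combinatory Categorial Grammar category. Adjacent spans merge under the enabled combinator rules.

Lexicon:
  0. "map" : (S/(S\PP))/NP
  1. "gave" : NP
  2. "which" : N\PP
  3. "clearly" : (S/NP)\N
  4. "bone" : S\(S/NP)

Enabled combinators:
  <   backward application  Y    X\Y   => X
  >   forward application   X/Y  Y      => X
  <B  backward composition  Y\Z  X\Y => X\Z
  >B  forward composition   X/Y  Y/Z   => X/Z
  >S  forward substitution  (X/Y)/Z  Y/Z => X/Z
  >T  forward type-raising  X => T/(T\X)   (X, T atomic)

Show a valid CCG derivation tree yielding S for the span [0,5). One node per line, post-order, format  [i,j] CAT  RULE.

[0,5] S   >
  [0,2] S/(S\PP)   >
    [0,1] "map" : (S/(S\PP))/NP
    [1,2] "gave" : NP
  [2,5] S\PP   <B
    [2,3] "which" : N\PP
    [3,5] S\N   <B
      [3,4] "clearly" : (S/NP)\N
      [4,5] "bone" : S\(S/NP)

[0,1] (S/(S\PP))/NP  lex  "map"
[1,2] NP  lex  "gave"
[0,2] S/(S\PP)  >  k=1
[2,3] N\PP  lex  "which"
[3,4] (S/NP)\N  lex  "clearly"
[4,5] S\(S/NP)  lex  "bone"
[3,5] S\N  <B  k=4
[2,5] S\PP  <B  k=3
[0,5] S  >  k=2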